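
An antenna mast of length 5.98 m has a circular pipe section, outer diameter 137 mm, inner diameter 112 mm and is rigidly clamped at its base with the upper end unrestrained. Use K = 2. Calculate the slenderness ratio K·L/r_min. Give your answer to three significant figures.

λ ≈ 270

d_o = 137 mm, d_i = 112 mm
I = π(d_o⁴ − d_i⁴)/64 = π(137⁴ − 112.0⁴)/64 = 9.568×10^6 mm⁴
A = 4.889×10^3 mm²;  r_min = √(I/A) = √(9.568×10^6/4.889×10^3) = 44.24 mm
L_e = K·L = 2 × 5.98 m = 11.96 m = 11960 mm
λ = L_e / r_min = 11960 / 44.24 = 270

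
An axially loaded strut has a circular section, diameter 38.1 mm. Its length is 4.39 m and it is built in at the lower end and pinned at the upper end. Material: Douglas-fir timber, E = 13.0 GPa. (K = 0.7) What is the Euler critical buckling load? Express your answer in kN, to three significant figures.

I = πd⁴/64 = π×38.1⁴/64 = 1.034×10^5 mm⁴
I = 1.034×10^5 mm⁴ = 1.034×10^-7 m⁴
Effective length L_e = K·L = 0.7 × 4.39 = 3.073 m
P_cr = π²EI / L_e² = π² × 13.0×10⁹ × 1.034×10^-7 / 3.073² = 1.405×10^3 N

P_cr ≈ 1.41 kN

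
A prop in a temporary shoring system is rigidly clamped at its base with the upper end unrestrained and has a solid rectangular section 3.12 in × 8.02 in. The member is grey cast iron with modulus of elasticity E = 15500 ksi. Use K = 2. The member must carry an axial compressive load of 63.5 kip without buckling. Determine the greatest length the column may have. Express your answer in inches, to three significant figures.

L_max ≈ 111 in

Buckling occurs about the weak axis: I_min = h·b³/12 with b = 3.12 in (the shorter side).
I_min = 8.02×3.12³/12 = 20.30 in⁴
At the buckling limit P_cr = P = 6.350×10^4 lb
From P_cr = π²EI/(K·L)²:  L = (1/K)·√(π²EI/P_cr) = (1/2)·√(π²×1.55×10^7×20.30/6.350×10^4)
L = 111 in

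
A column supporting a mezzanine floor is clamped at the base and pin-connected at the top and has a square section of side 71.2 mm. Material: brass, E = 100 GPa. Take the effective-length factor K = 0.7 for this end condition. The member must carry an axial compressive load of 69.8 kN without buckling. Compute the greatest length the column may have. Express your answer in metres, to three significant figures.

I = a⁴/12 = 71.2⁴/12 = 2.142×10^6 mm⁴
I = 2.142×10^-6 m⁴
At the buckling limit P_cr = P = 6.980×10^4 N
From P_cr = π²EI/(K·L)²:  L = (1/K)·√(π²EI/P_cr) = (1/0.7)·√(π²×1.00×10^11×2.142×10^-6/6.980×10^4)
L = 7.86 m

L_max ≈ 7.86 m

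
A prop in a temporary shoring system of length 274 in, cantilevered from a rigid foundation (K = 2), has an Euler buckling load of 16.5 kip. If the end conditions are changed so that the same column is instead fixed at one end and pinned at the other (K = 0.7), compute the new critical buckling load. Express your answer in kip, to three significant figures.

P_cr ∝ 1/K², so P_cr,new = P_cr,old × (K_old/K_new)² = 16.5 × (2/0.7)²
= 16.5 × 8.163 = 135 kip

P_cr ≈ 135 kip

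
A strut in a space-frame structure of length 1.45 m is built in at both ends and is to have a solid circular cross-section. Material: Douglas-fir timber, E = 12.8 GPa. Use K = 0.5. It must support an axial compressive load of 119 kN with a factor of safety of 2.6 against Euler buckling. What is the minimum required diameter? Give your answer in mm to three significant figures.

Required P_cr = n·P = 2.6 × 119 = 309.4 kN
L_e = K·L = 0.5 × 1.45 = 0.7250 m
Required I = P_cr·L_e²/(π²E) = 3.094×10^5 × 0.7250² / (π² × 1.28×10^10) = 1.287×10^-6 m⁴
I_req = 1.287×10^6 mm⁴
Solid circle: I = πd⁴/64  ⇒  d = (64I/π)^(1/4) = (64×1.287×10^6/π)^(1/4) = 71.6 mm

d ≈ 71.6 mm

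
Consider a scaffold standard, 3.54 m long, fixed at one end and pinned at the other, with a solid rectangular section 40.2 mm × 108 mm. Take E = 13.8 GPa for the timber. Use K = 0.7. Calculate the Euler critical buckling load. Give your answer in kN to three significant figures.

Buckling occurs about the weak axis: I_min = h·b³/12 with b = 40.2 mm (the shorter side).
I_min = 108×40.2³/12 = 5.847×10^5 mm⁴
I = 5.847×10^5 mm⁴ = 5.847×10^-7 m⁴
Effective length L_e = K·L = 0.7 × 3.54 = 2.478 m
P_cr = π²EI / L_e² = π² × 13.8×10⁹ × 5.847×10^-7 / 2.478² = 1.297×10^4 N

P_cr ≈ 13.0 kN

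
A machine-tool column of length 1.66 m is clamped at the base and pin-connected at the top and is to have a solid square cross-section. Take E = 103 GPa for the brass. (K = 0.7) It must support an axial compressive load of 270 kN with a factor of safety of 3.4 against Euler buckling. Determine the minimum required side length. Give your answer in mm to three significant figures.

a ≈ 61.8 mm

Required P_cr = n·P = 3.4 × 270 = 918.0 kN
L_e = K·L = 0.7 × 1.66 = 1.162 m
Required I = P_cr·L_e²/(π²E) = 9.180×10^5 × 1.162² / (π² × 1.03×10^11) = 1.219×10^-6 m⁴
I_req = 1.219×10^6 mm⁴
Solid square: I = a⁴/12  ⇒  a = (12I)^(1/4) = (12×1.219×10^6)^(1/4) = 61.8 mm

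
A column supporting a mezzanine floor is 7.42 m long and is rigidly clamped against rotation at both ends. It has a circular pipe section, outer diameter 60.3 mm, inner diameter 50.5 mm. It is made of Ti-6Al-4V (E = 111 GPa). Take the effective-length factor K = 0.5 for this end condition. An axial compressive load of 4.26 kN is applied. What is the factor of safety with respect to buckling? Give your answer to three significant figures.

d_o = 60.3 mm, d_i = 50.5 mm
I = π(d_o⁴ − d_i⁴)/64 = π(60.3⁴ − 50.50⁴)/64 = 3.297×10^5 mm⁴
I = 3.297×10^5 mm⁴ = 3.297×10^-7 m⁴
Effective length L_e = K·L = 0.5 × 7.42 = 3.710 m
P_cr = π²EI / L_e² = π² × 111×10⁹ × 3.297×10^-7 / 3.710² = 2.624×10^4 N
Factor of safety n = P_cr / P = 26.245 / 4.26 = 6.16

n ≈ 6.16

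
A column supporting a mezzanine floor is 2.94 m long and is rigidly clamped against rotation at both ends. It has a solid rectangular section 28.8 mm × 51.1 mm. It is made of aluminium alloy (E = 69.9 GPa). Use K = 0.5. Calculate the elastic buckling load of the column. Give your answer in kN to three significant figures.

Buckling occurs about the weak axis: I_min = h·b³/12 with b = 28.8 mm (the shorter side).
I_min = 51.1×28.8³/12 = 1.017×10^5 mm⁴
I = 1.017×10^5 mm⁴ = 1.017×10^-7 m⁴
Effective length L_e = K·L = 0.5 × 2.94 = 1.470 m
P_cr = π²EI / L_e² = π² × 69.9×10⁹ × 1.017×10^-7 / 1.470² = 3.248×10^4 N

P_cr ≈ 32.5 kN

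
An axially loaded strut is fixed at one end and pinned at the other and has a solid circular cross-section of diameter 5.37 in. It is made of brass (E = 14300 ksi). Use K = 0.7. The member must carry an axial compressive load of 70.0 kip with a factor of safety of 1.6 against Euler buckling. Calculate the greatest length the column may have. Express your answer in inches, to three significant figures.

I = πd⁴/64 = π×5.37⁴/64 = 40.82 in⁴
Required critical load P_cr = n·P = 1.6 × 70.0 = 112.0 kip = 1.120×10^5 lb
From P_cr = π²EI/(K·L)²:  L = (1/K)·√(π²EI/P_cr) = (1/0.7)·√(π²×1.43×10^7×40.82/1.120×10^5)
L = 324 in

L_max ≈ 324 in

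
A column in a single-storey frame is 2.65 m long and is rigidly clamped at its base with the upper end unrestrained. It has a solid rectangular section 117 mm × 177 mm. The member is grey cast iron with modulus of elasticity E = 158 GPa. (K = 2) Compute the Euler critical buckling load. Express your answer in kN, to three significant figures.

Buckling occurs about the weak axis: I_min = h·b³/12 with b = 117 mm (the shorter side).
I_min = 177×117³/12 = 2.362×10^7 mm⁴
I = 2.362×10^7 mm⁴ = 2.362×10^-5 m⁴
Effective length L_e = K·L = 2 × 2.65 = 5.300 m
P_cr = π²EI / L_e² = π² × 158×10⁹ × 2.362×10^-5 / 5.300² = 1.311×10^6 N

P_cr ≈ 1310 kN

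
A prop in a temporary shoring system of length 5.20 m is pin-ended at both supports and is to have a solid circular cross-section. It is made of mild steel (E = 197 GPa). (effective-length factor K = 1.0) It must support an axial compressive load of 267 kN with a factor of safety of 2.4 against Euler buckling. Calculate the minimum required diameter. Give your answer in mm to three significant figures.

Required P_cr = n·P = 2.4 × 267 = 640.8 kN
L_e = K·L = 1 × 5.20 = 5.200 m
Required I = P_cr·L_e²/(π²E) = 6.408×10^5 × 5.200² / (π² × 1.97×10^11) = 8.912×10^-6 m⁴
I_req = 8.912×10^6 mm⁴
Solid circle: I = πd⁴/64  ⇒  d = (64I/π)^(1/4) = (64×8.912×10^6/π)^(1/4) = 116 mm

d ≈ 116 mm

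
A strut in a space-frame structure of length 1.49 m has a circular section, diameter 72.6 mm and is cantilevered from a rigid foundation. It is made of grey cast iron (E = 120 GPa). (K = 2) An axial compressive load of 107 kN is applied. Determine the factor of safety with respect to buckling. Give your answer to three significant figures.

I = πd⁴/64 = π×72.6⁴/64 = 1.364×10^6 mm⁴
I = 1.364×10^6 mm⁴ = 1.364×10^-6 m⁴
Effective length L_e = K·L = 2 × 1.49 = 2.980 m
P_cr = π²EI / L_e² = π² × 120×10⁹ × 1.364×10^-6 / 2.980² = 1.819×10^5 N
Factor of safety n = P_cr / P = 181.87 / 107 = 1.70

n ≈ 1.70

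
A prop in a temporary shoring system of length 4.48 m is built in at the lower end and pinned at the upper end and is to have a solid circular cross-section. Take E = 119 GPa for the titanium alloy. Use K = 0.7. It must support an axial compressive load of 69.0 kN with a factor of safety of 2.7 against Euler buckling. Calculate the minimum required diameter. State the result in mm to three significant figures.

Required P_cr = n·P = 2.7 × 69.0 = 186.3 kN
L_e = K·L = 0.7 × 4.48 = 3.136 m
Required I = P_cr·L_e²/(π²E) = 1.863×10^5 × 3.136² / (π² × 1.19×10^11) = 1.560×10^-6 m⁴
I_req = 1.560×10^6 mm⁴
Solid circle: I = πd⁴/64  ⇒  d = (64I/π)^(1/4) = (64×1.560×10^6/π)^(1/4) = 75.1 mm

d ≈ 75.1 mm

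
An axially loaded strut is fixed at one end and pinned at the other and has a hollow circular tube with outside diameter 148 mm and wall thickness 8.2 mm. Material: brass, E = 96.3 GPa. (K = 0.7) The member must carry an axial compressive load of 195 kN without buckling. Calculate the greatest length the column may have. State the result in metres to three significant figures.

L_max ≈ 9.37 m

Inner diameter d_i = 148 − 2×8.2 = 131.6 mm
I = π(d_o⁴ − d_i⁴)/64 = π(148⁴ − 131.6⁴)/64 = 8.828×10^6 mm⁴
I = 8.828×10^-6 m⁴
At the buckling limit P_cr = P = 1.950×10^5 N
From P_cr = π²EI/(K·L)²:  L = (1/K)·√(π²EI/P_cr) = (1/0.7)·√(π²×9.63×10^10×8.828×10^-6/1.950×10^5)
L = 9.37 m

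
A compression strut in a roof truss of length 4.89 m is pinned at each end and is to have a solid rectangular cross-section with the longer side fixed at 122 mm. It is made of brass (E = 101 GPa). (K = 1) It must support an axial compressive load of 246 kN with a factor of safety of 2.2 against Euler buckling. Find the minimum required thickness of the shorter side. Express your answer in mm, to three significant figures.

b ≈ 108 mm

Required P_cr = n·P = 2.2 × 246 = 541.2 kN
L_e = K·L = 1 × 4.89 = 4.890 m
Required I = P_cr·L_e²/(π²E) = 5.412×10^5 × 4.890² / (π² × 1.01×10^11) = 1.298×10^-5 m⁴
I_req = 1.298×10^7 mm⁴
Rectangle, weak axis: I_min = h·b³/12 with h = 122 mm fixed  ⇒  b = (12I/h)^(1/3) = 108 mm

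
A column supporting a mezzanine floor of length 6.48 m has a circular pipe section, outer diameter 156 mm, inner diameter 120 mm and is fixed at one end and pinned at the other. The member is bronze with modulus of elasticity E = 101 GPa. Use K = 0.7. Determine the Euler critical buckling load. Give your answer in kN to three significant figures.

P_cr ≈ 915 kN

d_o = 156 mm, d_i = 120 mm
I = π(d_o⁴ − d_i⁴)/64 = π(156⁴ − 120.0⁴)/64 = 1.889×10^7 mm⁴
I = 1.889×10^7 mm⁴ = 1.889×10^-5 m⁴
Effective length L_e = K·L = 0.7 × 6.48 = 4.536 m
P_cr = π²EI / L_e² = π² × 101×10⁹ × 1.889×10^-5 / 4.536² = 9.153×10^5 N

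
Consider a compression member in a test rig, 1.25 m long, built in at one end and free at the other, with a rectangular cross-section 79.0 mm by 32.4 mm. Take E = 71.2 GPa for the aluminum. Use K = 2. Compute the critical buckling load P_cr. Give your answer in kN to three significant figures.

P_cr ≈ 25.2 kN

Buckling occurs about the weak axis: I_min = h·b³/12 with b = 32.4 mm (the shorter side).
I_min = 79.0×32.4³/12 = 2.239×10^5 mm⁴
I = 2.239×10^5 mm⁴ = 2.239×10^-7 m⁴
Effective length L_e = K·L = 2 × 1.25 = 2.500 m
P_cr = π²EI / L_e² = π² × 71.2×10⁹ × 2.239×10^-7 / 2.500² = 2.518×10^4 N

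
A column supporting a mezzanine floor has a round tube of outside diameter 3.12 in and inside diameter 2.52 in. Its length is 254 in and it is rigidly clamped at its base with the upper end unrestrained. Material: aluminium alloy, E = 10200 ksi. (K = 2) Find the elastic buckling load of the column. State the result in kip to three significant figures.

P_cr ≈ 1.04 kip

d_o = 3.12 in, d_i = 2.52 in
I = π(d_o⁴ − d_i⁴)/64 = π(3.12⁴ − 2.520⁴)/64 = 2.672 in⁴
Effective length L_e = K·L = 2 × 254 = 508.0 in
P_cr = π²EI / L_e² = π² × 10200×10³ × 2.672 / 508.0² = 1.042×10^3 lb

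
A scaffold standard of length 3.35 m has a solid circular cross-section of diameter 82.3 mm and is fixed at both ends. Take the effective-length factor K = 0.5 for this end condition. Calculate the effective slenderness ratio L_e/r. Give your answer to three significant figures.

For a solid circle r = d/4 = 82.3/4 = 20.58 mm
L_e = K·L = 0.5 × 3.35 m = 1.675 m = 1675.0 mm
λ = L_e / r_min = 1675.0 / 20.58 = 81.4

λ ≈ 81.4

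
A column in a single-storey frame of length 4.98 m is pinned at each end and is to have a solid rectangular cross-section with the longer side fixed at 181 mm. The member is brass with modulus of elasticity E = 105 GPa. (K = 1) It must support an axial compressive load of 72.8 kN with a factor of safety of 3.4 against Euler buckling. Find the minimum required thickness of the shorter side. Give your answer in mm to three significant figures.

Required P_cr = n·P = 3.4 × 72.8 = 247.5 kN
L_e = K·L = 1 × 4.98 = 4.980 m
Required I = P_cr·L_e²/(π²E) = 2.475×10^5 × 4.980² / (π² × 1.05×10^11) = 5.924×10^-6 m⁴
I_req = 5.924×10^6 mm⁴
Rectangle, weak axis: I_min = h·b³/12 with h = 181 mm fixed  ⇒  b = (12I/h)^(1/3) = 73.2 mm

b ≈ 73.2 mm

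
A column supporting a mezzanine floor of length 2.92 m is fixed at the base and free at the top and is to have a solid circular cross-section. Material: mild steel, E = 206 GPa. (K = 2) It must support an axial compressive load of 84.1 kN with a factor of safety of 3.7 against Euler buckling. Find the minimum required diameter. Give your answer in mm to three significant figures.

Required P_cr = n·P = 3.7 × 84.1 = 311.2 kN
L_e = K·L = 2 × 2.92 = 5.840 m
Required I = P_cr·L_e²/(π²E) = 3.112×10^5 × 5.840² / (π² × 2.06×10^11) = 5.220×10^-6 m⁴
I_req = 5.220×10^6 mm⁴
Solid circle: I = πd⁴/64  ⇒  d = (64I/π)^(1/4) = (64×5.220×10^6/π)^(1/4) = 102 mm

d ≈ 102 mm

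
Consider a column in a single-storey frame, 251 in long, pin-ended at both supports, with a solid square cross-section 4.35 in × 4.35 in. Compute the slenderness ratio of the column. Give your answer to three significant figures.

For a square r = a/√12 = 4.35/√12 = 1.256 in
L_e = K·L = 1 × 251 = 251.0 in
λ = L_e / r_min = 251.00 / 1.256 = 200

λ ≈ 200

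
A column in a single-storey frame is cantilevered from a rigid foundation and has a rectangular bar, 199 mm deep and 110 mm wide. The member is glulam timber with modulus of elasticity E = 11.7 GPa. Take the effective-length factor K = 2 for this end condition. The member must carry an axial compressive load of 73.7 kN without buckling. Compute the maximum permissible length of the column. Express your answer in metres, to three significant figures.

L_max ≈ 2.94 m

Buckling occurs about the weak axis: I_min = h·b³/12 with b = 110 mm (the shorter side).
I_min = 199×110³/12 = 2.207×10^7 mm⁴
I = 2.207×10^-5 m⁴
At the buckling limit P_cr = P = 7.370×10^4 N
From P_cr = π²EI/(K·L)²:  L = (1/K)·√(π²EI/P_cr) = (1/2)·√(π²×1.17×10^10×2.207×10^-5/7.370×10^4)
L = 2.94 m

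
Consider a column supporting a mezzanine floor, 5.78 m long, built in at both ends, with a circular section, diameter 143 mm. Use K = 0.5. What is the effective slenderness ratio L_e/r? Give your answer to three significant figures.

λ ≈ 80.8

I = πd⁴/64 = π×143⁴/64 = 2.053×10^7 mm⁴
A = 1.606×10^4 mm²;  r_min = √(I/A) = √(2.053×10^7/1.606×10^4) = 35.75 mm
L_e = K·L = 0.5 × 5.78 m = 2.890 m = 2890.0 mm
λ = L_e / r_min = 2890.0 / 35.75 = 80.8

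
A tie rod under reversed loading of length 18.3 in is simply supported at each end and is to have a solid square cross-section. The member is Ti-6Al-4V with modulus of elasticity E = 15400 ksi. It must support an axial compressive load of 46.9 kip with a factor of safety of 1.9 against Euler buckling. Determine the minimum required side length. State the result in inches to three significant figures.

a ≈ 1.24 in

Required P_cr = n·P = 1.9 × 46.9 = 89.11 kip
L_e = K·L = 1 × 18.3 = 18.30 in
Required I = P_cr·L_e²/(π²E) = 8.911×10^4 × 18.30² / (π² × 1.54×10^7) = 0.1963 in⁴
Solid square: I = a⁴/12  ⇒  a = (12I)^(1/4) = (12×0.1963)^(1/4) = 1.24 in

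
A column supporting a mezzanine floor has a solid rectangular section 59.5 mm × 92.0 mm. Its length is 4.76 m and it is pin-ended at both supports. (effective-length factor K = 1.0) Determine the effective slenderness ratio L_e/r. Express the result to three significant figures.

Buckling occurs about the weak axis: I_min = h·b³/12 with b = 59.5 mm (the shorter side).
I_min = 92.0×59.5³/12 = 1.615×10^6 mm⁴
A = 5.474×10^3 mm²;  r_min = √(I/A) = √(1.615×10^6/5.474×10^3) = 17.18 mm
L_e = K·L = 1 × 4.76 m = 4.760 m = 4760.0 mm
λ = L_e / r_min = 4760.0 / 17.18 = 277

λ ≈ 277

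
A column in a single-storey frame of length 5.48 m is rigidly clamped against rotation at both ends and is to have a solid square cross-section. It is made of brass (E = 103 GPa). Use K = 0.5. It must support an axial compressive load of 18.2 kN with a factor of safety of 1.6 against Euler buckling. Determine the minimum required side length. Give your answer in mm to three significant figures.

Required P_cr = n·P = 1.6 × 18.2 = 29.12 kN
L_e = K·L = 0.5 × 5.48 = 2.740 m
Required I = P_cr·L_e²/(π²E) = 2.912×10^4 × 2.740² / (π² × 1.03×10^11) = 2.151×10^-7 m⁴
I_req = 2.151×10^5 mm⁴
Solid square: I = a⁴/12  ⇒  a = (12I)^(1/4) = (12×2.151×10^5)^(1/4) = 40.1 mm

a ≈ 40.1 mm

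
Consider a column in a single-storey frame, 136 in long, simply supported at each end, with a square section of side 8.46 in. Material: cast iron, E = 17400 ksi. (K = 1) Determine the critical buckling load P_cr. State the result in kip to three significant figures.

P_cr ≈ 3960 kip

I = a⁴/12 = 8.46⁴/12 = 426.9 in⁴
Effective length L_e = K·L = 1 × 136 = 136.0 in
P_cr = π²EI / L_e² = π² × 17400×10³ × 426.9 / 136.0² = 3.963×10^6 lb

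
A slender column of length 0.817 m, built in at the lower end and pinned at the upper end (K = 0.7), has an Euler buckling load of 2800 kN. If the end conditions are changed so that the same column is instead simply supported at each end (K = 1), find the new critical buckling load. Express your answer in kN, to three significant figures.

P_cr ≈ 1370 kN

P_cr ∝ 1/K², so P_cr,new = P_cr,old × (K_old/K_new)² = 2800 × (0.7/1)²
= 2800 × 0.4900 = 1370 kN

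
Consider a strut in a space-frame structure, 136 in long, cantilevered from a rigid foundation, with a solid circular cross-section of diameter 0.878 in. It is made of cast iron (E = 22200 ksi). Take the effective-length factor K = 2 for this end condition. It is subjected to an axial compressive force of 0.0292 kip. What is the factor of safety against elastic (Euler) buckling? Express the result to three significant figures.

I = πd⁴/64 = π×0.878⁴/64 = 2.917×10^-2 in⁴
Effective length L_e = K·L = 2 × 136 = 272.0 in
P_cr = π²EI / L_e² = π² × 22200×10³ × 2.917×10^-2 / 272.0² = 86.39 lb
Factor of safety n = P_cr / P = 0.086390 / 0.0292 = 2.96

n ≈ 2.96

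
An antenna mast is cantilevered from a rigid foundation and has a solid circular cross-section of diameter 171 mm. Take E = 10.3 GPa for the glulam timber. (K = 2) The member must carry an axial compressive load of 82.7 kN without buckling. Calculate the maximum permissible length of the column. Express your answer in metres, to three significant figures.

I = πd⁴/64 = π×171⁴/64 = 4.197×10^7 mm⁴
I = 4.197×10^-5 m⁴
At the buckling limit P_cr = P = 8.270×10^4 N
From P_cr = π²EI/(K·L)²:  L = (1/K)·√(π²EI/P_cr) = (1/2)·√(π²×1.03×10^10×4.197×10^-5/8.270×10^4)
L = 3.59 m

L_max ≈ 3.59 m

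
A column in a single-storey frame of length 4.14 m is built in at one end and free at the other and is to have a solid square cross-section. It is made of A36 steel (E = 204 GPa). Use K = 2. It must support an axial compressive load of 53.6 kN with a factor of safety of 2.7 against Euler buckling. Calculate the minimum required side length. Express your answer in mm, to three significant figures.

Required P_cr = n·P = 2.7 × 53.6 = 144.7 kN
L_e = K·L = 2 × 4.14 = 8.280 m
Required I = P_cr·L_e²/(π²E) = 1.447×10^5 × 8.280² / (π² × 2.04×10^11) = 4.928×10^-6 m⁴
I_req = 4.928×10^6 mm⁴
Solid square: I = a⁴/12  ⇒  a = (12I)^(1/4) = (12×4.928×10^6)^(1/4) = 87.7 mm

a ≈ 87.7 mm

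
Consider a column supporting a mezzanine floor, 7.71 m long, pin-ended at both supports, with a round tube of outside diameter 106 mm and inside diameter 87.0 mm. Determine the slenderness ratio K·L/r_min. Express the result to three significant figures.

d_o = 106 mm, d_i = 87.0 mm
I = π(d_o⁴ − d_i⁴)/64 = π(106⁴ − 87.00⁴)/64 = 3.385×10^6 mm⁴
A = 2.880×10^3 mm²;  r_min = √(I/A) = √(3.385×10^6/2.880×10^3) = 34.28 mm
L_e = K·L = 1 × 7.71 m = 7.710 m = 7710.0 mm
λ = L_e / r_min = 7710.0 / 34.28 = 225

λ ≈ 225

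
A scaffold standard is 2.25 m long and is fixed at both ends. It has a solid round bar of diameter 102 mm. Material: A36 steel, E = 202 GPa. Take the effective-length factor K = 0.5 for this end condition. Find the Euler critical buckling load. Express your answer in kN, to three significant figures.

P_cr ≈ 8370 kN

I = πd⁴/64 = π×102⁴/64 = 5.313×10^6 mm⁴
I = 5.313×10^6 mm⁴ = 5.313×10^-6 m⁴
Effective length L_e = K·L = 0.5 × 2.25 = 1.125 m
P_cr = π²EI / L_e² = π² × 202×10⁹ × 5.313×10^-6 / 1.125² = 8.370×10^6 N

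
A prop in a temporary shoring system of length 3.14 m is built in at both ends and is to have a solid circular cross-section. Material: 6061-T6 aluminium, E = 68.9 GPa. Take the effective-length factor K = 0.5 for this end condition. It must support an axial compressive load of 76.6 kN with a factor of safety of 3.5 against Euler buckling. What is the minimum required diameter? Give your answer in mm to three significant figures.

Required P_cr = n·P = 3.5 × 76.6 = 268.1 kN
L_e = K·L = 0.5 × 3.14 = 1.570 m
Required I = P_cr·L_e²/(π²E) = 2.681×10^5 × 1.570² / (π² × 6.89×10^10) = 9.718×10^-7 m⁴
I_req = 9.718×10^5 mm⁴
Solid circle: I = πd⁴/64  ⇒  d = (64I/π)^(1/4) = (64×9.718×10^5/π)^(1/4) = 66.7 mm

d ≈ 66.7 mm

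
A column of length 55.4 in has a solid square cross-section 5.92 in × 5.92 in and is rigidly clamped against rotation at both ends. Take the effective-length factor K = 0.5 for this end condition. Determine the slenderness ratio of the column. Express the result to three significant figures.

For a square r = a/√12 = 5.92/√12 = 1.709 in
L_e = K·L = 0.5 × 55.4 = 27.70 in
λ = L_e / r_min = 27.700 / 1.709 = 16.2

λ ≈ 16.2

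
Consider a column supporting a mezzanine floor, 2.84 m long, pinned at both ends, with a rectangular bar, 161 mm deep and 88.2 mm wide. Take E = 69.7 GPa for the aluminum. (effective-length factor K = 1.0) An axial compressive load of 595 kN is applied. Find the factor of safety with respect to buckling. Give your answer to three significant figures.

n ≈ 1.32

Buckling occurs about the weak axis: I_min = h·b³/12 with b = 88.2 mm (the shorter side).
I_min = 161×88.2³/12 = 9.206×10^6 mm⁴
I = 9.206×10^6 mm⁴ = 9.206×10^-6 m⁴
Effective length L_e = K·L = 1 × 2.84 = 2.840 m
P_cr = π²EI / L_e² = π² × 69.7×10⁹ × 9.206×10^-6 / 2.840² = 7.851×10^5 N
Factor of safety n = P_cr / P = 785.14 / 595 = 1.32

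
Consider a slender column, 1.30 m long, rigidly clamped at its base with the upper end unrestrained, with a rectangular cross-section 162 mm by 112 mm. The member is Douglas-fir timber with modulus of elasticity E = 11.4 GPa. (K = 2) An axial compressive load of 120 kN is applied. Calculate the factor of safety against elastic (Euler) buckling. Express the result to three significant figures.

Buckling occurs about the weak axis: I_min = h·b³/12 with b = 112 mm (the shorter side).
I_min = 162×112³/12 = 1.897×10^7 mm⁴
I = 1.897×10^7 mm⁴ = 1.897×10^-5 m⁴
Effective length L_e = K·L = 2 × 1.30 = 2.600 m
P_cr = π²EI / L_e² = π² × 11.4×10⁹ × 1.897×10^-5 / 2.600² = 3.157×10^5 N
Factor of safety n = P_cr / P = 315.68 / 120 = 2.63

n ≈ 2.63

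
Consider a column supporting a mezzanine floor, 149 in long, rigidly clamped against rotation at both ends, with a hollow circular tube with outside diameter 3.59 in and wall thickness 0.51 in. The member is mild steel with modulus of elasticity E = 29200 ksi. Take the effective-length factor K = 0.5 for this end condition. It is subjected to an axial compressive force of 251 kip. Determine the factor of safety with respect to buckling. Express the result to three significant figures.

Inner diameter d_i = 3.59 − 2×0.51 = 2.570 in
I = π(d_o⁴ − d_i⁴)/64 = π(3.59⁴ − 2.570⁴)/64 = 6.012 in⁴
Effective length L_e = K·L = 0.5 × 149 = 74.50 in
P_cr = π²EI / L_e² = π² × 29200×10³ × 6.012 / 74.50² = 3.122×10^5 lb
Factor of safety n = P_cr / P = 312.18 / 251 = 1.24

n ≈ 1.24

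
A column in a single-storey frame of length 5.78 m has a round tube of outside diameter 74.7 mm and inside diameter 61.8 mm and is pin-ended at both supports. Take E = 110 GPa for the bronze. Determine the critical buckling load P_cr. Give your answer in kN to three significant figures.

P_cr ≈ 26.4 kN

d_o = 74.7 mm, d_i = 61.8 mm
I = π(d_o⁴ − d_i⁴)/64 = π(74.7⁴ − 61.80⁴)/64 = 8.124×10^5 mm⁴
I = 8.124×10^5 mm⁴ = 8.124×10^-7 m⁴
Effective length L_e = K·L = 1 × 5.78 = 5.780 m
P_cr = π²EI / L_e² = π² × 110×10⁹ × 8.124×10^-7 / 5.780² = 2.640×10^4 N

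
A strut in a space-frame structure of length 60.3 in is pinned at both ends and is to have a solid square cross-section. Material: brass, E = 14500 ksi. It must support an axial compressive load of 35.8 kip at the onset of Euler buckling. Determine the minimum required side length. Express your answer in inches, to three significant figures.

L_e = K·L = 1 × 60.3 = 60.30 in
Required I = P_cr·L_e²/(π²E) = 3.580×10^4 × 60.30² / (π² × 1.45×10^7) = 0.9096 in⁴
Solid square: I = a⁴/12  ⇒  a = (12I)^(1/4) = (12×0.9096)^(1/4) = 1.82 in

a ≈ 1.82 in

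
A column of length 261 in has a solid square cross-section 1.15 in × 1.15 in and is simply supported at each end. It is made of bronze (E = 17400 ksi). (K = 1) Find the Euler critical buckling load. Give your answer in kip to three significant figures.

I = a⁴/12 = 1.15⁴/12 = 0.1458 in⁴
Effective length L_e = K·L = 1 × 261 = 261.0 in
P_cr = π²EI / L_e² = π² × 17400×10³ × 0.1458 / 261.0² = 367.4 lb

P_cr ≈ 0.367 kip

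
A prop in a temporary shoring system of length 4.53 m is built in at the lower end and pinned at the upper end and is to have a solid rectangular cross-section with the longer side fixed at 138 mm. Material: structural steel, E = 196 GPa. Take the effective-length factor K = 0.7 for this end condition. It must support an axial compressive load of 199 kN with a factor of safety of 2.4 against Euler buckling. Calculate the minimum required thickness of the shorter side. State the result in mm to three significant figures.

Required P_cr = n·P = 2.4 × 199 = 477.6 kN
L_e = K·L = 0.7 × 4.53 = 3.171 m
Required I = P_cr·L_e²/(π²E) = 4.776×10^5 × 3.171² / (π² × 1.96×10^11) = 2.483×10^-6 m⁴
I_req = 2.483×10^6 mm⁴
Rectangle, weak axis: I_min = h·b³/12 with h = 138 mm fixed  ⇒  b = (12I/h)^(1/3) = 60.0 mm

b ≈ 60.0 mm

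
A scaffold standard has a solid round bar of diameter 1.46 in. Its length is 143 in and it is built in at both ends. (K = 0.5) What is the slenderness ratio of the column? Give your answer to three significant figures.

λ ≈ 196

I = πd⁴/64 = π×1.46⁴/64 = 0.2230 in⁴
A = 1.674 in²;  r_min = √(I/A) = √(0.2230/1.674) = 0.3650 in
L_e = K·L = 0.5 × 143 = 71.50 in
λ = L_e / r_min = 71.500 / 0.3650 = 196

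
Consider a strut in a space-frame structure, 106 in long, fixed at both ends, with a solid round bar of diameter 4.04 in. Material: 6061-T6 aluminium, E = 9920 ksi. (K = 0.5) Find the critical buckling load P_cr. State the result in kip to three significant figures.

I = πd⁴/64 = π×4.04⁴/64 = 13.08 in⁴
Effective length L_e = K·L = 0.5 × 106 = 53.00 in
P_cr = π²EI / L_e² = π² × 9920×10³ × 13.08 / 53.00² = 4.558×10^5 lb

P_cr ≈ 456 kip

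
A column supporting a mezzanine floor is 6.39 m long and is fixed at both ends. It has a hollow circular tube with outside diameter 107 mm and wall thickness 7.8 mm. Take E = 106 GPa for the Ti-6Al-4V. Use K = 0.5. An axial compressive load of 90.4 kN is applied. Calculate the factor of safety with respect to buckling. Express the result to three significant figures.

Inner diameter d_i = 107 − 2×7.8 = 91.40 mm
I = π(d_o⁴ − d_i⁴)/64 = π(107⁴ − 91.40⁴)/64 = 3.009×10^6 mm⁴
I = 3.009×10^6 mm⁴ = 3.009×10^-6 m⁴
Effective length L_e = K·L = 0.5 × 6.39 = 3.195 m
P_cr = π²EI / L_e² = π² × 106×10⁹ × 3.009×10^-6 / 3.195² = 3.083×10^5 N
Factor of safety n = P_cr / P = 308.34 / 90.4 = 3.41

n ≈ 3.41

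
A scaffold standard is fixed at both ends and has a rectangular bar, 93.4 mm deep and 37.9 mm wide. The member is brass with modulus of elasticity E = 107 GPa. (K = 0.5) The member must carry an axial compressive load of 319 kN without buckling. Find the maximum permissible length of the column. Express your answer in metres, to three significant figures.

L_max ≈ 2.37 m

Buckling occurs about the weak axis: I_min = h·b³/12 with b = 37.9 mm (the shorter side).
I_min = 93.4×37.9³/12 = 4.237×10^5 mm⁴
I = 4.237×10^-7 m⁴
At the buckling limit P_cr = P = 3.190×10^5 N
From P_cr = π²EI/(K·L)²:  L = (1/K)·√(π²EI/P_cr) = (1/0.5)·√(π²×1.07×10^11×4.237×10^-7/3.190×10^5)
L = 2.37 m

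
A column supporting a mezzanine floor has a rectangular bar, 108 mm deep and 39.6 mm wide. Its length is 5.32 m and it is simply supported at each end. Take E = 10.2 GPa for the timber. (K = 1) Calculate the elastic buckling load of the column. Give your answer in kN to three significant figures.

P_cr ≈ 1.99 kN

Buckling occurs about the weak axis: I_min = h·b³/12 with b = 39.6 mm (the shorter side).
I_min = 108×39.6³/12 = 5.589×10^5 mm⁴
I = 5.589×10^5 mm⁴ = 5.589×10^-7 m⁴
Effective length L_e = K·L = 1 × 5.32 = 5.320 m
P_cr = π²EI / L_e² = π² × 10.2×10⁹ × 5.589×10^-7 / 5.320² = 1.988×10^3 N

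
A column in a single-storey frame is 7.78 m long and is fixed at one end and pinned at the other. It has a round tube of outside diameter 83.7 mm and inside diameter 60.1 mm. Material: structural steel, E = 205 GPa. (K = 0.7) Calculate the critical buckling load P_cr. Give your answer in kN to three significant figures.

P_cr ≈ 121 kN

d_o = 83.7 mm, d_i = 60.1 mm
I = π(d_o⁴ − d_i⁴)/64 = π(83.7⁴ − 60.10⁴)/64 = 1.769×10^6 mm⁴
I = 1.769×10^6 mm⁴ = 1.769×10^-6 m⁴
Effective length L_e = K·L = 0.7 × 7.78 = 5.446 m
P_cr = π²EI / L_e² = π² × 205×10⁹ × 1.769×10^-6 / 5.446² = 1.207×10^5 N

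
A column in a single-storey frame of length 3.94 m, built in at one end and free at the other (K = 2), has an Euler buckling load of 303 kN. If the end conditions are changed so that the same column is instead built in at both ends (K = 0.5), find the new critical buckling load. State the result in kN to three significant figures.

P_cr ≈ 4850 kN

P_cr ∝ 1/K², so P_cr,new = P_cr,old × (K_old/K_new)² = 303 × (2/0.5)²
= 303 × 16.00 = 4850 kN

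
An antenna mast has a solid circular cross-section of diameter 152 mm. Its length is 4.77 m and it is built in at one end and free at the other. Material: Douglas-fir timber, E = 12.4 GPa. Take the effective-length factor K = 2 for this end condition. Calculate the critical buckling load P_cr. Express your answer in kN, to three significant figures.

I = πd⁴/64 = π×152⁴/64 = 2.620×10^7 mm⁴
I = 2.620×10^7 mm⁴ = 2.620×10^-5 m⁴
Effective length L_e = K·L = 2 × 4.77 = 9.540 m
P_cr = π²EI / L_e² = π² × 12.4×10⁹ × 2.620×10^-5 / 9.540² = 3.523×10^4 N

P_cr ≈ 35.2 kN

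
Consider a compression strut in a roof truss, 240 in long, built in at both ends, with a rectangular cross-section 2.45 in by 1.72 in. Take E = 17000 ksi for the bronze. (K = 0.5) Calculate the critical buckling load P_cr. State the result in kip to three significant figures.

P_cr ≈ 12.1 kip

Buckling occurs about the weak axis: I_min = h·b³/12 with b = 1.72 in (the shorter side).
I_min = 2.45×1.72³/12 = 1.039 in⁴
Effective length L_e = K·L = 0.5 × 240 = 120.0 in
P_cr = π²EI / L_e² = π² × 17000×10³ × 1.039 / 120.0² = 1.210×10^4 lb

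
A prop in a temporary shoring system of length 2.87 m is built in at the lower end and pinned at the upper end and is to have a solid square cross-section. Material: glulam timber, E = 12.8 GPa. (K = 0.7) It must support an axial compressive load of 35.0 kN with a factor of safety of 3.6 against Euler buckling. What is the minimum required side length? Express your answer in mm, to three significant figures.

a ≈ 83.4 mm

Required P_cr = n·P = 3.6 × 35.0 = 126.0 kN
L_e = K·L = 0.7 × 2.87 = 2.009 m
Required I = P_cr·L_e²/(π²E) = 1.260×10^5 × 2.009² / (π² × 1.28×10^10) = 4.026×10^-6 m⁴
I_req = 4.026×10^6 mm⁴
Solid square: I = a⁴/12  ⇒  a = (12I)^(1/4) = (12×4.026×10^6)^(1/4) = 83.4 mm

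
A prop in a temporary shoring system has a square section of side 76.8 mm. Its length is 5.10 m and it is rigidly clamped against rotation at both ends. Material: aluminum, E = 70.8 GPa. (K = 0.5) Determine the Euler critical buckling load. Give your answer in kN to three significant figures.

I = a⁴/12 = 76.8⁴/12 = 2.899×10^6 mm⁴
I = 2.899×10^6 mm⁴ = 2.899×10^-6 m⁴
Effective length L_e = K·L = 0.5 × 5.10 = 2.550 m
P_cr = π²EI / L_e² = π² × 70.8×10⁹ × 2.899×10^-6 / 2.550² = 3.115×10^5 N

P_cr ≈ 312 kN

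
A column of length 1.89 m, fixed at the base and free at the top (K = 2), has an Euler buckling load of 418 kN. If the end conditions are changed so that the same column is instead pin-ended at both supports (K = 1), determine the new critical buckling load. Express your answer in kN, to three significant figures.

P_cr ∝ 1/K², so P_cr,new = P_cr,old × (K_old/K_new)² = 418 × (2/1)²
= 418 × 4.000 = 1670 kN

P_cr ≈ 1670 kN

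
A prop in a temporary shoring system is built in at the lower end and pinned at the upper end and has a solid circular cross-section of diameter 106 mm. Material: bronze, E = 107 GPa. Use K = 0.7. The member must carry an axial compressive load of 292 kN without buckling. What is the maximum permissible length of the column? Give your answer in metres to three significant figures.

L_max ≈ 6.76 m

I = πd⁴/64 = π×106⁴/64 = 6.197×10^6 mm⁴
I = 6.197×10^-6 m⁴
At the buckling limit P_cr = P = 2.920×10^5 N
From P_cr = π²EI/(K·L)²:  L = (1/K)·√(π²EI/P_cr) = (1/0.7)·√(π²×1.07×10^11×6.197×10^-6/2.920×10^5)
L = 6.76 m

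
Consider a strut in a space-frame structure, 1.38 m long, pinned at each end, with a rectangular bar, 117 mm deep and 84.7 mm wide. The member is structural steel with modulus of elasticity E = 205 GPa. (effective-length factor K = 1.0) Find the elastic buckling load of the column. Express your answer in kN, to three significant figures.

Buckling occurs about the weak axis: I_min = h·b³/12 with b = 84.7 mm (the shorter side).
I_min = 117×84.7³/12 = 5.925×10^6 mm⁴
I = 5.925×10^6 mm⁴ = 5.925×10^-6 m⁴
Effective length L_e = K·L = 1 × 1.38 = 1.380 m
P_cr = π²EI / L_e² = π² × 205×10⁹ × 5.925×10^-6 / 1.380² = 6.294×10^6 N

P_cr ≈ 6290 kN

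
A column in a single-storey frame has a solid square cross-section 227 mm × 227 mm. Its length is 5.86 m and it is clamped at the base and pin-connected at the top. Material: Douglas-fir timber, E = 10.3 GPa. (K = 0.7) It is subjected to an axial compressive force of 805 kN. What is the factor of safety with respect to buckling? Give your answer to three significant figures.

I = a⁴/12 = 227⁴/12 = 2.213×10^8 mm⁴
I = 2.213×10^8 mm⁴ = 2.213×10^-4 m⁴
Effective length L_e = K·L = 0.7 × 5.86 = 4.102 m
P_cr = π²EI / L_e² = π² × 10.3×10⁹ × 2.213×10^-4 / 4.102² = 1.337×10^6 N
Factor of safety n = P_cr / P = 1336.8 / 805 = 1.66

n ≈ 1.66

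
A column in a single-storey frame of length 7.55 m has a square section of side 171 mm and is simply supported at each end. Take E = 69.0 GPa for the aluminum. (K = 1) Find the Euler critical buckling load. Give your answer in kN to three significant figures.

I = a⁴/12 = 171⁴/12 = 7.125×10^7 mm⁴
I = 7.125×10^7 mm⁴ = 7.125×10^-5 m⁴
Effective length L_e = K·L = 1 × 7.55 = 7.550 m
P_cr = π²EI / L_e² = π² × 69.0×10⁹ × 7.125×10^-5 / 7.550² = 8.513×10^5 N

P_cr ≈ 851 kN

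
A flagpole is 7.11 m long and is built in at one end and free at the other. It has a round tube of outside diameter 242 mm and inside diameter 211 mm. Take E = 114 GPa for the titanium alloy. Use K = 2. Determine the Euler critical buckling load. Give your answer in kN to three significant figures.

P_cr ≈ 395 kN

d_o = 242 mm, d_i = 211 mm
I = π(d_o⁴ − d_i⁴)/64 = π(242⁴ − 211.0⁴)/64 = 7.106×10^7 mm⁴
I = 7.106×10^7 mm⁴ = 7.106×10^-5 m⁴
Effective length L_e = K·L = 2 × 7.11 = 14.22 m
P_cr = π²EI / L_e² = π² × 114×10⁹ × 7.106×10^-5 / 14.22² = 3.954×10^5 N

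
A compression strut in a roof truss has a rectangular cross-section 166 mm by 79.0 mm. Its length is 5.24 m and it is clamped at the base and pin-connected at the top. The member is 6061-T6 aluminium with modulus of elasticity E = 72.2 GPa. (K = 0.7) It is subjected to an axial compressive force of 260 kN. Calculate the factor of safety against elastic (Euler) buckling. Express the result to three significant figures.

Buckling occurs about the weak axis: I_min = h·b³/12 with b = 79.0 mm (the shorter side).
I_min = 166×79.0³/12 = 6.820×10^6 mm⁴
I = 6.820×10^6 mm⁴ = 6.820×10^-6 m⁴
Effective length L_e = K·L = 0.7 × 5.24 = 3.668 m
P_cr = π²EI / L_e² = π² × 72.2×10⁹ × 6.820×10^-6 / 3.668² = 3.612×10^5 N
Factor of safety n = P_cr / P = 361.23 / 260 = 1.39

n ≈ 1.39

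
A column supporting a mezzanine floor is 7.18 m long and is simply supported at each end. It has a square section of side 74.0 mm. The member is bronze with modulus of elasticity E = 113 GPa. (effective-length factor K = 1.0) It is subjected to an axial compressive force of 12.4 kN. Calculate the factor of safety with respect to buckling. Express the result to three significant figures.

I = a⁴/12 = 74.0⁴/12 = 2.499×10^6 mm⁴
I = 2.499×10^6 mm⁴ = 2.499×10^-6 m⁴
Effective length L_e = K·L = 1 × 7.18 = 7.180 m
P_cr = π²EI / L_e² = π² × 113×10⁹ × 2.499×10^-6 / 7.180² = 5.406×10^4 N
Factor of safety n = P_cr / P = 54.060 / 12.4 = 4.36

n ≈ 4.36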